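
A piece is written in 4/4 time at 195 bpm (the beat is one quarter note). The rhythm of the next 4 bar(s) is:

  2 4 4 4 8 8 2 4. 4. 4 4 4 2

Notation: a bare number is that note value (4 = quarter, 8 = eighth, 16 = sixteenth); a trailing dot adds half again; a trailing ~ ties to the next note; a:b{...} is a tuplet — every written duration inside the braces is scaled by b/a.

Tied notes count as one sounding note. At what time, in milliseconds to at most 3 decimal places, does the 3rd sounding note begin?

1. 0.0ms @ 0 + 615.385ms (2)
2. 615.385ms @ 2 + 307.692ms (1)
3. 923.077ms @ 3 + 307.692ms (1)
4. 1230.769ms @ 4 + 307.692ms (1)
5. 1538.462ms @ 5 + 153.846ms (1/2)
6. 1692.308ms @ 11/2 + 153.846ms (1/2)
7. 1846.154ms @ 6 + 615.385ms (2)
8. 2461.538ms @ 8 + 461.538ms (3/2)
9. 2923.077ms @ 19/2 + 461.538ms (3/2)
10. 3384.615ms @ 11 + 307.692ms (1)
11. 3692.308ms @ 12 + 307.692ms (1)
12. 4000.0ms @ 13 + 307.692ms (1)
13. 4307.692ms @ 14 + 615.385ms (2)

note 3 onset = 3b = 923.077ms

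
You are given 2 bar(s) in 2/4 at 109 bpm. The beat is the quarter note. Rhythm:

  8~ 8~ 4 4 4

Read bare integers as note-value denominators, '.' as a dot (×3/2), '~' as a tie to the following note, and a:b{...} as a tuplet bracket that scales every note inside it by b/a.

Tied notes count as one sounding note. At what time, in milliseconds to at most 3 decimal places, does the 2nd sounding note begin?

1. 0.0ms @ 0 + 1100.917ms (2)
2. 1100.917ms @ 2 + 550.459ms (1)
3. 1651.376ms @ 3 + 550.459ms (1)

note 2 onset = 2b = 1100.917ms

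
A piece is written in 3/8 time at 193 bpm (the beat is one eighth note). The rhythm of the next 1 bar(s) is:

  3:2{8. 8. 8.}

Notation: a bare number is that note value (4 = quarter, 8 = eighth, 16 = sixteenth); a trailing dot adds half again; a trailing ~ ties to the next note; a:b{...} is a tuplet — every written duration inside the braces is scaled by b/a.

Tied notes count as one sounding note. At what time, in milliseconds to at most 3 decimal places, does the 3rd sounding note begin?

1. 0.0ms @ 0 + 310.881ms (1)
2. 310.881ms @ 1 + 310.881ms (1)
3. 621.762ms @ 2 + 310.881ms (1)

note 3 onset = 2b = 621.762ms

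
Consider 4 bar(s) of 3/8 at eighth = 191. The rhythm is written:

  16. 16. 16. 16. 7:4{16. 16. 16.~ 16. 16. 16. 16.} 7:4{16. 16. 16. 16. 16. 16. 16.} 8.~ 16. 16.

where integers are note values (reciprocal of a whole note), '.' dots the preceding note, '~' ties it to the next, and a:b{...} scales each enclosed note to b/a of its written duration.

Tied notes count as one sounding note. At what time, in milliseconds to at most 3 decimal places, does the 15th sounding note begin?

1. 0.0ms @ 0 + 235.602ms (3/4)
2. 235.602ms @ 3/4 + 235.602ms (3/4)
3. 471.204ms @ 3/2 + 235.602ms (3/4)
4. 706.806ms @ 9/4 + 235.602ms (3/4)
5. 942.408ms @ 3 + 134.63ms (3/7)
6. 1077.038ms @ 24/7 + 134.63ms (3/7)
7. 1211.668ms @ 27/7 + 269.26ms (6/7)
8. 1480.927ms @ 33/7 + 134.63ms (3/7)
9. 1615.557ms @ 36/7 + 134.63ms (3/7)
10. 1750.187ms @ 39/7 + 134.63ms (3/7)
11. 1884.817ms @ 6 + 134.63ms (3/7)
12. 2019.447ms @ 45/7 + 134.63ms (3/7)
13. 2154.076ms @ 48/7 + 134.63ms (3/7)
14. 2288.706ms @ 51/7 + 134.63ms (3/7)
15. 2423.336ms @ 54/7 + 134.63ms (3/7)
16. 2557.966ms @ 57/7 + 134.63ms (3/7)
17. 2692.595ms @ 60/7 + 134.63ms (3/7)
18. 2827.225ms @ 9 + 706.806ms (9/4)
19. 3534.031ms @ 45/4 + 235.602ms (3/4)

note 15 onset = 54/7b = 2423.336ms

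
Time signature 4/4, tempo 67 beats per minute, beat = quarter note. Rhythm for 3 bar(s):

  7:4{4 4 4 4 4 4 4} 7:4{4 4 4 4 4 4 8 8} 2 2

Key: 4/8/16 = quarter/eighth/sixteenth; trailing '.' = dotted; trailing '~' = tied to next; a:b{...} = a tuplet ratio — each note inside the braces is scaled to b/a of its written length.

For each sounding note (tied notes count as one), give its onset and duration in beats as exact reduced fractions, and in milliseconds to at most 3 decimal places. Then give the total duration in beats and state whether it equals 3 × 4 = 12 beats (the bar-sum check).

1) 0.0ms=0b +511.727ms=4/7b
2) 511.727ms=4/7b +511.727ms=4/7b
3) 1023.454ms=8/7b +511.727ms=4/7b
4) 1535.181ms=12/7b +511.727ms=4/7b
5) 2046.908ms=16/7b +511.727ms=4/7b
6) 2558.635ms=20/7b +511.727ms=4/7b
7) 3070.362ms=24/7b +511.727ms=4/7b
8) 3582.09ms=4b +511.727ms=4/7b
9) 4093.817ms=32/7b +511.727ms=4/7b
10) 4605.544ms=36/7b +511.727ms=4/7b
11) 5117.271ms=40/7b +511.727ms=4/7b
12) 5628.998ms=44/7b +511.727ms=4/7b
13) 6140.725ms=48/7b +511.727ms=4/7b
14) 6652.452ms=52/7b +255.864ms=2/7b
15) 6908.316ms=54/7b +255.864ms=2/7b
16) 7164.179ms=8b +1791.045ms=2b
17) 8955.224ms=10b +1791.045ms=2b
Σ=12b of 12 (67bpm 4/4) — PASS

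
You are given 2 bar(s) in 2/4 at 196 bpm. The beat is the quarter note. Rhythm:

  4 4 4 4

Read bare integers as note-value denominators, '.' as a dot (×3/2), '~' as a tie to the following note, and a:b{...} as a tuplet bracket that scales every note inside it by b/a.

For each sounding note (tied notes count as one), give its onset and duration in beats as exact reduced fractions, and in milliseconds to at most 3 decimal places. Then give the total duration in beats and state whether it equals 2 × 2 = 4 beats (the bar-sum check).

1) 0.0ms=0b +306.122ms=1b
2) 306.122ms=1b +306.122ms=1b
3) 612.245ms=2b +306.122ms=1b
4) 918.367ms=3b +306.122ms=1b
Σ=4b of 4 (196bpm 2/4) — PASS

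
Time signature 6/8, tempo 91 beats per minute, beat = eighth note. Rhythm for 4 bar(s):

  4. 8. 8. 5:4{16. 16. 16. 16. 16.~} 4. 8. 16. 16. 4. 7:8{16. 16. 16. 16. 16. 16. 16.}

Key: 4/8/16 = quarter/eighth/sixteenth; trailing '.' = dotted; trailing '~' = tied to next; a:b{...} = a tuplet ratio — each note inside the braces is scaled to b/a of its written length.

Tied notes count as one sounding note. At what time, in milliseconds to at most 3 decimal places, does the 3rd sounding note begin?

1. 0.0ms @ 0 + 1978.022ms (3)
2. 1978.022ms @ 3 + 989.011ms (3/2)
3. 2967.033ms @ 9/2 + 989.011ms (3/2)
4. 3956.044ms @ 6 + 395.604ms (3/5)
5. 4351.648ms @ 33/5 + 395.604ms (3/5)
6. 4747.253ms @ 36/5 + 395.604ms (3/5)
7. 5142.857ms @ 39/5 + 395.604ms (3/5)
8. 5538.462ms @ 42/5 + 2373.626ms (18/5)
9. 7912.088ms @ 12 + 989.011ms (3/2)
10. 8901.099ms @ 27/2 + 494.505ms (3/4)
11. 9395.604ms @ 57/4 + 494.505ms (3/4)
12. 9890.11ms @ 15 + 1978.022ms (3)
13. 11868.132ms @ 18 + 565.149ms (6/7)
14. 12433.281ms @ 132/7 + 565.149ms (6/7)
15. 12998.43ms @ 138/7 + 565.149ms (6/7)
16. 13563.579ms @ 144/7 + 565.149ms (6/7)
17. 14128.728ms @ 150/7 + 565.149ms (6/7)
18. 14693.878ms @ 156/7 + 565.149ms (6/7)
19. 15259.027ms @ 162/7 + 565.149ms (6/7)

note 3 onset = 9/2b = 2967.033ms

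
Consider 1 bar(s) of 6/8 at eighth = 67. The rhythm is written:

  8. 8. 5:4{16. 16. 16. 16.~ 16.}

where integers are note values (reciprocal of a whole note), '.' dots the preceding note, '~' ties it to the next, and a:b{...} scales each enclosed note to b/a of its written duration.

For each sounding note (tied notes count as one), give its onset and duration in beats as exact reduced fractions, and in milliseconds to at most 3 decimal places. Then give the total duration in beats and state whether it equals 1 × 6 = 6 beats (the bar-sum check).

1) 0.0ms=0b +1343.284ms=3/2b
2) 1343.284ms=3/2b +1343.284ms=3/2b
3) 2686.567ms=3b +537.313ms=3/5b
4) 3223.881ms=18/5b +537.313ms=3/5b
5) 3761.194ms=21/5b +537.313ms=3/5b
6) 4298.507ms=24/5b +1074.627ms=6/5b
Σ=6b of 6 (67bpm 6/8) — PASS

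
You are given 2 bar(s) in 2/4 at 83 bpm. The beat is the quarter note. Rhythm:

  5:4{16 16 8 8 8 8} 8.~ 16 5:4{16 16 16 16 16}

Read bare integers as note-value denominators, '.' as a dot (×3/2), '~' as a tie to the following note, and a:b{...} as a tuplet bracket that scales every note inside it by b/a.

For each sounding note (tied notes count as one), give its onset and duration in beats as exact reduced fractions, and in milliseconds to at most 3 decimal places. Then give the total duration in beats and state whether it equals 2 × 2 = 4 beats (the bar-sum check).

1) 0.0ms=0b +144.578ms=1/5b
2) 144.578ms=1/5b +144.578ms=1/5b
3) 289.157ms=2/5b +289.157ms=2/5b
4) 578.313ms=4/5b +289.157ms=2/5b
5) 867.47ms=6/5b +289.157ms=2/5b
6) 1156.627ms=8/5b +289.157ms=2/5b
7) 1445.783ms=2b +722.892ms=1b
8) 2168.675ms=3b +144.578ms=1/5b
9) 2313.253ms=16/5b +144.578ms=1/5b
10) 2457.831ms=17/5b +144.578ms=1/5b
11) 2602.41ms=18/5b +144.578ms=1/5b
12) 2746.988ms=19/5b +144.578ms=1/5b
Σ=4b of 4 (83bpm 2/4) — PASS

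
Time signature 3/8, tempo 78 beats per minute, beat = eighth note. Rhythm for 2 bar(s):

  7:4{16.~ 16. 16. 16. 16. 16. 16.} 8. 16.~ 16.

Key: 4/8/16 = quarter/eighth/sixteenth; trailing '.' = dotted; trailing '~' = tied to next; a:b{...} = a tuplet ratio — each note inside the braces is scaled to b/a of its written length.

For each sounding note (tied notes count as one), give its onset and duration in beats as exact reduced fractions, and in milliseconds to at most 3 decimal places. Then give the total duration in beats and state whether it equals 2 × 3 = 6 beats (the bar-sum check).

1) 0.0ms=0b +659.341ms=6/7b
2) 659.341ms=6/7b +329.67ms=3/7b
3) 989.011ms=9/7b +329.67ms=3/7b
4) 1318.681ms=12/7b +329.67ms=3/7b
5) 1648.352ms=15/7b +329.67ms=3/7b
6) 1978.022ms=18/7b +329.67ms=3/7b
7) 2307.692ms=3b +1153.846ms=3/2b
8) 3461.538ms=9/2b +1153.846ms=3/2b
Σ=6b of 6 (78bpm 3/8) — PASS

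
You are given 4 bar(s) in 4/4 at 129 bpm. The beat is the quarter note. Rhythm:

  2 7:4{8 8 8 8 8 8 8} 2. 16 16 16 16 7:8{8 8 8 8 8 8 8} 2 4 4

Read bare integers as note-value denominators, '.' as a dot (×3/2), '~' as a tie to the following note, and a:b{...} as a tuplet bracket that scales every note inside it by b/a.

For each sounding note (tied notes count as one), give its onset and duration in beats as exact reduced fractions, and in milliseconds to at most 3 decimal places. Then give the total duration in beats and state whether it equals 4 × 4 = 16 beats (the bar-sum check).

1) 0.0ms=0b +930.233ms=2b
2) 930.233ms=2b +132.89ms=2/7b
3) 1063.123ms=16/7b +132.89ms=2/7b
4) 1196.013ms=18/7b +132.89ms=2/7b
5) 1328.904ms=20/7b +132.89ms=2/7b
6) 1461.794ms=22/7b +132.89ms=2/7b
7) 1594.684ms=24/7b +132.89ms=2/7b
8) 1727.575ms=26/7b +132.89ms=2/7b
9) 1860.465ms=4b +1395.349ms=3b
10) 3255.814ms=7b +116.279ms=1/4b
11) 3372.093ms=29/4b +116.279ms=1/4b
12) 3488.372ms=15/2b +116.279ms=1/4b
13) 3604.651ms=31/4b +116.279ms=1/4b
14) 3720.93ms=8b +265.781ms=4/7b
15) 3986.711ms=60/7b +265.781ms=4/7b
16) 4252.492ms=64/7b +265.781ms=4/7b
17) 4518.272ms=68/7b +265.781ms=4/7b
18) 4784.053ms=72/7b +265.781ms=4/7b
19) 5049.834ms=76/7b +265.781ms=4/7b
20) 5315.615ms=80/7b +265.781ms=4/7b
21) 5581.395ms=12b +930.233ms=2b
22) 6511.628ms=14b +465.116ms=1b
23) 6976.744ms=15b +465.116ms=1b
Σ=16b of 16 (129bpm 4/4) — PASS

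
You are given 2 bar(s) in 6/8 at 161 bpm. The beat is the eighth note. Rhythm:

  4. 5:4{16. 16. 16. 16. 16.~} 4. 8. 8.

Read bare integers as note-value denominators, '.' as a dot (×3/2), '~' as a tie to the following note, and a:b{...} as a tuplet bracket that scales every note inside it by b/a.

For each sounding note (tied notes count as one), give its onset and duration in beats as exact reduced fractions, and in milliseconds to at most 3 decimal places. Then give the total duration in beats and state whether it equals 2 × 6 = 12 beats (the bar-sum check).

1) 0.0ms=0b +1118.012ms=3b
2) 1118.012ms=3b +223.602ms=3/5b
3) 1341.615ms=18/5b +223.602ms=3/5b
4) 1565.217ms=21/5b +223.602ms=3/5b
5) 1788.82ms=24/5b +223.602ms=3/5b
6) 2012.422ms=27/5b +1341.615ms=18/5b
7) 3354.037ms=9b +559.006ms=3/2b
8) 3913.043ms=21/2b +559.006ms=3/2b
Σ=12b of 12 (161bpm 6/8) — PASS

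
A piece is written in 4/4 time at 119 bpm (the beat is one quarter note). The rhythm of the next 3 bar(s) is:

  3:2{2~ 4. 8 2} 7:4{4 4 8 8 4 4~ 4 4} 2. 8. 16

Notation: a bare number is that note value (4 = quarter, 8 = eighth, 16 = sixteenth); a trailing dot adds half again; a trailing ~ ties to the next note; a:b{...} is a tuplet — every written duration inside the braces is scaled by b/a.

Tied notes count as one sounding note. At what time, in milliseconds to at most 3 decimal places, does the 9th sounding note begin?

1. 0.0ms @ 0 + 1176.471ms (7/3)
2. 1176.471ms @ 7/3 + 168.067ms (1/3)
3. 1344.538ms @ 8/3 + 672.269ms (4/3)
4. 2016.807ms @ 4 + 288.115ms (4/7)
5. 2304.922ms @ 32/7 + 288.115ms (4/7)
6. 2593.037ms @ 36/7 + 144.058ms (2/7)
7. 2737.095ms @ 38/7 + 144.058ms (2/7)
8. 2881.152ms @ 40/7 + 288.115ms (4/7)
9. 3169.268ms @ 44/7 + 576.23ms (8/7)
10. 3745.498ms @ 52/7 + 288.115ms (4/7)
11. 4033.613ms @ 8 + 1512.605ms (3)
12. 5546.218ms @ 11 + 378.151ms (3/4)
13. 5924.37ms @ 47/4 + 126.05ms (1/4)

note 9 onset = 44/7b = 3169.268ms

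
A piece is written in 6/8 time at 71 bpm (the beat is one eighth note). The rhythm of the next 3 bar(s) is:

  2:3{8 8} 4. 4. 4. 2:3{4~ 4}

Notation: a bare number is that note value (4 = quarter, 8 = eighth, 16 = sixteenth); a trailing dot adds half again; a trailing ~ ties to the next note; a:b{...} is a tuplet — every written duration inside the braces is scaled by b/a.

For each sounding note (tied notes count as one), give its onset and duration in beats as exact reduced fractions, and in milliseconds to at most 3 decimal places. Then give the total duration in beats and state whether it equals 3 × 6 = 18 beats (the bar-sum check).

1) 0.0ms=0b +1267.606ms=3/2b
2) 1267.606ms=3/2b +1267.606ms=3/2b
3) 2535.211ms=3b +2535.211ms=3b
4) 5070.423ms=6b +2535.211ms=3b
5) 7605.634ms=9b +2535.211ms=3b
6) 10140.845ms=12b +5070.423ms=6b
Σ=18b of 18 (71bpm 6/8) — PASS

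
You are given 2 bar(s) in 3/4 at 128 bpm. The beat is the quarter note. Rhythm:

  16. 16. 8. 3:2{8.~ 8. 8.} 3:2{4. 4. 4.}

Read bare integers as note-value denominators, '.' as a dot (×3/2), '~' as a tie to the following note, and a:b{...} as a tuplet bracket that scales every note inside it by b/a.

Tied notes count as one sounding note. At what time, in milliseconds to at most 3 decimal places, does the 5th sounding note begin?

1. 0.0ms @ 0 + 175.781ms (3/8)
2. 175.781ms @ 3/8 + 175.781ms (3/8)
3. 351.562ms @ 3/4 + 351.562ms (3/4)
4. 703.125ms @ 3/2 + 468.75ms (1)
5. 1171.875ms @ 5/2 + 234.375ms (1/2)
6. 1406.25ms @ 3 + 468.75ms (1)
7. 1875.0ms @ 4 + 468.75ms (1)
8. 2343.75ms @ 5 + 468.75ms (1)

note 5 onset = 5/2b = 1171.875ms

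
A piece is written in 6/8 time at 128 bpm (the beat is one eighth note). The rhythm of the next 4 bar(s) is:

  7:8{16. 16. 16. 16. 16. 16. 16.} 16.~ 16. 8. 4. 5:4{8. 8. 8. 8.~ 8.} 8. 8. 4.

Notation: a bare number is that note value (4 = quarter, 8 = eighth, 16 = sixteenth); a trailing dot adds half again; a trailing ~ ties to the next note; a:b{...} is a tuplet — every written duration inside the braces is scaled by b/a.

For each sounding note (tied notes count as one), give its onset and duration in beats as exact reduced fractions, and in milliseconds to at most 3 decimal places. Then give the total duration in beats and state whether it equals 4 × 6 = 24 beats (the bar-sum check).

1) 0.0ms=0b +401.786ms=6/7b
2) 401.786ms=6/7b +401.786ms=6/7b
3) 803.571ms=12/7b +401.786ms=6/7b
4) 1205.357ms=18/7b +401.786ms=6/7b
5) 1607.143ms=24/7b +401.786ms=6/7b
6) 2008.929ms=30/7b +401.786ms=6/7b
7) 2410.714ms=36/7b +401.786ms=6/7b
8) 2812.5ms=6b +703.125ms=3/2b
9) 3515.625ms=15/2b +703.125ms=3/2b
10) 4218.75ms=9b +1406.25ms=3b
11) 5625.0ms=12b +562.5ms=6/5b
12) 6187.5ms=66/5b +562.5ms=6/5b
13) 6750.0ms=72/5b +562.5ms=6/5b
14) 7312.5ms=78/5b +1125.0ms=12/5b
15) 8437.5ms=18b +703.125ms=3/2b
16) 9140.625ms=39/2b +703.125ms=3/2b
17) 9843.75ms=21b +1406.25ms=3b
Σ=24b of 24 (128bpm 6/8) — PASS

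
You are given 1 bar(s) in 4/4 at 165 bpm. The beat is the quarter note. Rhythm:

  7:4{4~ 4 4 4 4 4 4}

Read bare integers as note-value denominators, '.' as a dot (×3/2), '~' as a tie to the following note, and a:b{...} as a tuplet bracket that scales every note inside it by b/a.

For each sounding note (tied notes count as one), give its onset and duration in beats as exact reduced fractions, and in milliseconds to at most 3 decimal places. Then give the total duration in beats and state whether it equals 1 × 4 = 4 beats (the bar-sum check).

1) 0.0ms=0b +415.584ms=8/7b
2) 415.584ms=8/7b +207.792ms=4/7b
3) 623.377ms=12/7b +207.792ms=4/7b
4) 831.169ms=16/7b +207.792ms=4/7b
5) 1038.961ms=20/7b +207.792ms=4/7b
6) 1246.753ms=24/7b +207.792ms=4/7b
Σ=4b of 4 (165bpm 4/4) — PASS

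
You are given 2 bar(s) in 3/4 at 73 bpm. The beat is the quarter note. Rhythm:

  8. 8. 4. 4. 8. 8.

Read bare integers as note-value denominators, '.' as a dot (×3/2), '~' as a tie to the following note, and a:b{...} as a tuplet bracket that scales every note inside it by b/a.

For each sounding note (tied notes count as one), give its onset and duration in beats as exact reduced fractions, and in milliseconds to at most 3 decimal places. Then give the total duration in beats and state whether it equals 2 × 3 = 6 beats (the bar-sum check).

1) 0.0ms=0b +616.438ms=3/4b
2) 616.438ms=3/4b +616.438ms=3/4b
3) 1232.877ms=3/2b +1232.877ms=3/2b
4) 2465.753ms=3b +1232.877ms=3/2b
5) 3698.63ms=9/2b +616.438ms=3/4b
6) 4315.068ms=21/4b +616.438ms=3/4b
Σ=6b of 6 (73bpm 3/4) — PASS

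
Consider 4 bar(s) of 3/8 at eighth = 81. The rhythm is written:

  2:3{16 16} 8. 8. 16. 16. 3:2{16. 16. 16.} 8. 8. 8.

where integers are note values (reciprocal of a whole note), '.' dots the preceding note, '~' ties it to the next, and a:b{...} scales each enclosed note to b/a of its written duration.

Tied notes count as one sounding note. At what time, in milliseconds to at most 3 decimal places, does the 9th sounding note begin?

1. 0.0ms @ 0 + 555.556ms (3/4)
2. 555.556ms @ 3/4 + 555.556ms (3/4)
3. 1111.111ms @ 3/2 + 1111.111ms (3/2)
4. 2222.222ms @ 3 + 1111.111ms (3/2)
5. 3333.333ms @ 9/2 + 555.556ms (3/4)
6. 3888.889ms @ 21/4 + 555.556ms (3/4)
7. 4444.444ms @ 6 + 370.37ms (1/2)
8. 4814.815ms @ 13/2 + 370.37ms (1/2)
9. 5185.185ms @ 7 + 370.37ms (1/2)
10. 5555.556ms @ 15/2 + 1111.111ms (3/2)
11. 6666.667ms @ 9 + 1111.111ms (3/2)
12. 7777.778ms @ 21/2 + 1111.111ms (3/2)

note 9 onset = 7b = 5185.185ms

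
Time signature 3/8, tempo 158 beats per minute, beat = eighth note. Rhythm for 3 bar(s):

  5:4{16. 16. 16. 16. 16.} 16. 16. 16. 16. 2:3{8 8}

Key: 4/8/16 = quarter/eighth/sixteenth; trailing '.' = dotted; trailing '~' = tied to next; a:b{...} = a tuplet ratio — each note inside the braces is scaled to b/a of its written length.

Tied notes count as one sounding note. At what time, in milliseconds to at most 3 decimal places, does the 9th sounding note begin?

1. 0.0ms @ 0 + 227.848ms (3/5)
2. 227.848ms @ 3/5 + 227.848ms (3/5)
3. 455.696ms @ 6/5 + 227.848ms (3/5)
4. 683.544ms @ 9/5 + 227.848ms (3/5)
5. 911.392ms @ 12/5 + 227.848ms (3/5)
6. 1139.241ms @ 3 + 284.81ms (3/4)
7. 1424.051ms @ 15/4 + 284.81ms (3/4)
8. 1708.861ms @ 9/2 + 284.81ms (3/4)
9. 1993.671ms @ 21/4 + 284.81ms (3/4)
10. 2278.481ms @ 6 + 569.62ms (3/2)
11. 2848.101ms @ 15/2 + 569.62ms (3/2)

note 9 onset = 21/4b = 1993.671ms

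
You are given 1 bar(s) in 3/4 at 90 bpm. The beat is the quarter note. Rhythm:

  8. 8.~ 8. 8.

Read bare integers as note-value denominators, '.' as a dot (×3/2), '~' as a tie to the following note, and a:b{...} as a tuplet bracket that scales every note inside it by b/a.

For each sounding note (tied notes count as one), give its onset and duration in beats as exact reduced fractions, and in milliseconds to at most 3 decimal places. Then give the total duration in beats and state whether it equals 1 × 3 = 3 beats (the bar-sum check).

1) 0.0ms=0b +500.0ms=3/4b
2) 500.0ms=3/4b +1000.0ms=3/2b
3) 1500.0ms=9/4b +500.0ms=3/4b
Σ=3b of 3 (90bpm 3/4) — PASS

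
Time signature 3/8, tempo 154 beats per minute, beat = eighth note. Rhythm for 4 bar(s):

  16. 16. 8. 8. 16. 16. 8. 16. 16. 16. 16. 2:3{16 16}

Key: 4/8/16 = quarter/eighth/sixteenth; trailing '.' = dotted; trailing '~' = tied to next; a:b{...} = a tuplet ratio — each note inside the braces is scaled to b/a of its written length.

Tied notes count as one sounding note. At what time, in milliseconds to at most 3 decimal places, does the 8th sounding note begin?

1. 0.0ms @ 0 + 292.208ms (3/4)
2. 292.208ms @ 3/4 + 292.208ms (3/4)
3. 584.416ms @ 3/2 + 584.416ms (3/2)
4. 1168.831ms @ 3 + 584.416ms (3/2)
5. 1753.247ms @ 9/2 + 292.208ms (3/4)
6. 2045.455ms @ 21/4 + 292.208ms (3/4)
7. 2337.662ms @ 6 + 584.416ms (3/2)
8. 2922.078ms @ 15/2 + 292.208ms (3/4)
9. 3214.286ms @ 33/4 + 292.208ms (3/4)
10. 3506.494ms @ 9 + 292.208ms (3/4)
11. 3798.701ms @ 39/4 + 292.208ms (3/4)
12. 4090.909ms @ 21/2 + 292.208ms (3/4)
13. 4383.117ms @ 45/4 + 292.208ms (3/4)

note 8 onset = 15/2b = 2922.078ms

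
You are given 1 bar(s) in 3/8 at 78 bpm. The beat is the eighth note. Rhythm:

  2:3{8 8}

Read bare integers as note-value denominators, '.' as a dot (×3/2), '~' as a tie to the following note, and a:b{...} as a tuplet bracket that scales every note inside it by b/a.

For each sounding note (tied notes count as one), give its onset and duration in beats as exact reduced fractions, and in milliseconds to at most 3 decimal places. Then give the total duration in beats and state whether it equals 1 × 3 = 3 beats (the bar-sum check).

1) 0.0ms=0b +1153.846ms=3/2b
2) 1153.846ms=3/2b +1153.846ms=3/2b
Σ=3b of 3 (78bpm 3/8) — PASS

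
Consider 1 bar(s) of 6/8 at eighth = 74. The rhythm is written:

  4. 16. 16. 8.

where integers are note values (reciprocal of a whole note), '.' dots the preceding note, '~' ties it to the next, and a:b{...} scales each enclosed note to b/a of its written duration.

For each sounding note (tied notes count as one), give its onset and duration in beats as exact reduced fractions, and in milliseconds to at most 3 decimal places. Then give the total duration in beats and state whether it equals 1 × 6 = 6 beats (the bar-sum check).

1) 0.0ms=0b +2432.432ms=3b
2) 2432.432ms=3b +608.108ms=3/4b
3) 3040.541ms=15/4b +608.108ms=3/4b
4) 3648.649ms=9/2b +1216.216ms=3/2b
Σ=6b of 6 (74bpm 6/8) — PASS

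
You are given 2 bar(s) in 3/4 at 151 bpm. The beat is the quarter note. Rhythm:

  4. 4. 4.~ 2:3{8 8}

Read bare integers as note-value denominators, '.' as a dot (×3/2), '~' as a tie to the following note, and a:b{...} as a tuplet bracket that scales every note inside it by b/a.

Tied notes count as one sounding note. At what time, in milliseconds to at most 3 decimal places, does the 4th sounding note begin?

1. 0.0ms @ 0 + 596.026ms (3/2)
2. 596.026ms @ 3/2 + 596.026ms (3/2)
3. 1192.053ms @ 3 + 894.04ms (9/4)
4. 2086.093ms @ 21/4 + 298.013ms (3/4)

note 4 onset = 21/4b = 2086.093ms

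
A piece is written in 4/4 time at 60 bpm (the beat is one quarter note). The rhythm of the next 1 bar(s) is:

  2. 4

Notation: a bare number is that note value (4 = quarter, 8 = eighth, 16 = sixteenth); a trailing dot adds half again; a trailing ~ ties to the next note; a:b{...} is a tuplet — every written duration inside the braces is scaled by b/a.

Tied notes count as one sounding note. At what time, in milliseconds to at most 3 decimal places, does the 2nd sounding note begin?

note 2 onset = 3b = 3000.0ms

1. 0.0ms @ 0 + 3000.0ms (3)
2. 3000.0ms @ 3 + 1000.0ms (1)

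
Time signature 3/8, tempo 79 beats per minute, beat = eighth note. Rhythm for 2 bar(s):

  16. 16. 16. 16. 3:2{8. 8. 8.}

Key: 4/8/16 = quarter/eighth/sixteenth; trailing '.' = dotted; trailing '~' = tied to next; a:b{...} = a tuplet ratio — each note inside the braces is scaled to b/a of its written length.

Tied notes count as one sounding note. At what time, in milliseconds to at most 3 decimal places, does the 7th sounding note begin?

1. 0.0ms @ 0 + 569.62ms (3/4)
2. 569.62ms @ 3/4 + 569.62ms (3/4)
3. 1139.241ms @ 3/2 + 569.62ms (3/4)
4. 1708.861ms @ 9/4 + 569.62ms (3/4)
5. 2278.481ms @ 3 + 759.494ms (1)
6. 3037.975ms @ 4 + 759.494ms (1)
7. 3797.468ms @ 5 + 759.494ms (1)

note 7 onset = 5b = 3797.468ms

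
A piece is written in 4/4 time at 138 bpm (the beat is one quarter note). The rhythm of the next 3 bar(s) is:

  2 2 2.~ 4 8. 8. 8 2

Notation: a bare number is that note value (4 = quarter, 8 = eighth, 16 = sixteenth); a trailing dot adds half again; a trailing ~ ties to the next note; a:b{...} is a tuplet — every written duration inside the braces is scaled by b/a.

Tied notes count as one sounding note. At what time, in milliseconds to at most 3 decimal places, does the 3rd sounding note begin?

note 3 onset = 4b = 1739.13ms

1. 0.0ms @ 0 + 869.565ms (2)
2. 869.565ms @ 2 + 869.565ms (2)
3. 1739.13ms @ 4 + 1739.13ms (4)
4. 3478.261ms @ 8 + 326.087ms (3/4)
5. 3804.348ms @ 35/4 + 326.087ms (3/4)
6. 4130.435ms @ 19/2 + 217.391ms (1/2)
7. 4347.826ms @ 10 + 869.565ms (2)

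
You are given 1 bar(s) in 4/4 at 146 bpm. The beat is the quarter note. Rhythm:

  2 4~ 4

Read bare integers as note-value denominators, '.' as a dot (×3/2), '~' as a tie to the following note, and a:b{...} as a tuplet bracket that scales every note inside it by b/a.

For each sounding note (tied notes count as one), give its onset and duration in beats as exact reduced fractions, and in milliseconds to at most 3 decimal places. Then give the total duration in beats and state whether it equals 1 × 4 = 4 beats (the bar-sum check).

1) 0.0ms=0b +821.918ms=2b
2) 821.918ms=2b +821.918ms=2b
Σ=4b of 4 (146bpm 4/4) — PASS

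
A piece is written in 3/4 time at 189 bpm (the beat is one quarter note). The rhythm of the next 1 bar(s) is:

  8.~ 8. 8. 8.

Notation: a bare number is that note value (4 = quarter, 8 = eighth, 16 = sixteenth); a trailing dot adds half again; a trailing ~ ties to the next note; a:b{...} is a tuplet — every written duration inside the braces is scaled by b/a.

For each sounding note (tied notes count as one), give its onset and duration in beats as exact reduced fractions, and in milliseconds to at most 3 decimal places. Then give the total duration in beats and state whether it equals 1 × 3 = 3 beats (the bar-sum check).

1) 0.0ms=0b +476.19ms=3/2b
2) 476.19ms=3/2b +238.095ms=3/4b
3) 714.286ms=9/4b +238.095ms=3/4b
Σ=3b of 3 (189bpm 3/4) — PASS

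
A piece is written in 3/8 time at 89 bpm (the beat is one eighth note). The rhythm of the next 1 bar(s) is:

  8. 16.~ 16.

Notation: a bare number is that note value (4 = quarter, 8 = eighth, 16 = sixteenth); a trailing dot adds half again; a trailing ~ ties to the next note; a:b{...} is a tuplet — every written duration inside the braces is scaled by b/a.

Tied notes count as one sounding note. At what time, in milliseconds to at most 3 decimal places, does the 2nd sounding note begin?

note 2 onset = 3/2b = 1011.236ms

1. 0.0ms @ 0 + 1011.236ms (3/2)
2. 1011.236ms @ 3/2 + 1011.236ms (3/2)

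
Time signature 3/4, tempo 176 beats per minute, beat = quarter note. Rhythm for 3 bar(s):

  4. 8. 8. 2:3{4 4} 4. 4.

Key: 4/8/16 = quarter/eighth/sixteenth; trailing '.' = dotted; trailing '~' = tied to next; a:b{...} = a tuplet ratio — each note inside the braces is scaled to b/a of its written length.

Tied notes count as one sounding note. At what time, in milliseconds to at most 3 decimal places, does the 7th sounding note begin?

1. 0.0ms @ 0 + 511.364ms (3/2)
2. 511.364ms @ 3/2 + 255.682ms (3/4)
3. 767.045ms @ 9/4 + 255.682ms (3/4)
4. 1022.727ms @ 3 + 511.364ms (3/2)
5. 1534.091ms @ 9/2 + 511.364ms (3/2)
6. 2045.455ms @ 6 + 511.364ms (3/2)
7. 2556.818ms @ 15/2 + 511.364ms (3/2)

note 7 onset = 15/2b = 2556.818ms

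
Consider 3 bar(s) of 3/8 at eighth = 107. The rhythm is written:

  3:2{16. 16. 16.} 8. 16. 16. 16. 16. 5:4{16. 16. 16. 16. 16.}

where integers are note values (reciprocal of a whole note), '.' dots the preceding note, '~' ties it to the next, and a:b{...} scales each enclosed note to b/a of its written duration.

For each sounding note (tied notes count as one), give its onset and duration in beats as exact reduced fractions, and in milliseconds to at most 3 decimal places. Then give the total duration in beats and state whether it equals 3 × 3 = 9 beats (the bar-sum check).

1) 0.0ms=0b +280.374ms=1/2b
2) 280.374ms=1/2b +280.374ms=1/2b
3) 560.748ms=1b +280.374ms=1/2b
4) 841.121ms=3/2b +841.121ms=3/2b
5) 1682.243ms=3b +420.561ms=3/4b
6) 2102.804ms=15/4b +420.561ms=3/4b
7) 2523.364ms=9/2b +420.561ms=3/4b
8) 2943.925ms=21/4b +420.561ms=3/4b
9) 3364.486ms=6b +336.449ms=3/5b
10) 3700.935ms=33/5b +336.449ms=3/5b
11) 4037.383ms=36/5b +336.449ms=3/5b
12) 4373.832ms=39/5b +336.449ms=3/5b
13) 4710.28ms=42/5b +336.449ms=3/5b
Σ=9b of 9 (107bpm 3/8) — PASS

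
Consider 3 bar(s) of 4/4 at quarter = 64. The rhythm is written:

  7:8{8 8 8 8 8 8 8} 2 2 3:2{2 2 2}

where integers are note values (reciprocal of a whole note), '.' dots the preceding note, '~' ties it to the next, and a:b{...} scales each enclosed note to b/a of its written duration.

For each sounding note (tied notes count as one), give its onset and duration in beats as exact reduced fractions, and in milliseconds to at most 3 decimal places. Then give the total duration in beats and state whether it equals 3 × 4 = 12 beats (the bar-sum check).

1) 0.0ms=0b +535.714ms=4/7b
2) 535.714ms=4/7b +535.714ms=4/7b
3) 1071.429ms=8/7b +535.714ms=4/7b
4) 1607.143ms=12/7b +535.714ms=4/7b
5) 2142.857ms=16/7b +535.714ms=4/7b
6) 2678.571ms=20/7b +535.714ms=4/7b
7) 3214.286ms=24/7b +535.714ms=4/7b
8) 3750.0ms=4b +1875.0ms=2b
9) 5625.0ms=6b +1875.0ms=2b
10) 7500.0ms=8b +1250.0ms=4/3b
11) 8750.0ms=28/3b +1250.0ms=4/3b
12) 10000.0ms=32/3b +1250.0ms=4/3b
Σ=12b of 12 (64bpm 4/4) — PASS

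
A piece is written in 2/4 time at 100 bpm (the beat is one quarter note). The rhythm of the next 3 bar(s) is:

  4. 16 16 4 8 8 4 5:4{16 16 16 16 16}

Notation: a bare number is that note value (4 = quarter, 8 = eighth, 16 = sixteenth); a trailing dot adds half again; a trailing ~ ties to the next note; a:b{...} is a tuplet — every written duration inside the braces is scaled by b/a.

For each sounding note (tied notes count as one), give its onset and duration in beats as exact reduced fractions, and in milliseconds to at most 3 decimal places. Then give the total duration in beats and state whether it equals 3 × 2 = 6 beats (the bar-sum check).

1) 0.0ms=0b +900.0ms=3/2b
2) 900.0ms=3/2b +150.0ms=1/4b
3) 1050.0ms=7/4b +150.0ms=1/4b
4) 1200.0ms=2b +600.0ms=1b
5) 1800.0ms=3b +300.0ms=1/2b
6) 2100.0ms=7/2b +300.0ms=1/2b
7) 2400.0ms=4b +600.0ms=1b
8) 3000.0ms=5b +120.0ms=1/5b
9) 3120.0ms=26/5b +120.0ms=1/5b
10) 3240.0ms=27/5b +120.0ms=1/5b
11) 3360.0ms=28/5b +120.0ms=1/5b
12) 3480.0ms=29/5b +120.0ms=1/5b
Σ=6b of 6 (100bpm 2/4) — PASS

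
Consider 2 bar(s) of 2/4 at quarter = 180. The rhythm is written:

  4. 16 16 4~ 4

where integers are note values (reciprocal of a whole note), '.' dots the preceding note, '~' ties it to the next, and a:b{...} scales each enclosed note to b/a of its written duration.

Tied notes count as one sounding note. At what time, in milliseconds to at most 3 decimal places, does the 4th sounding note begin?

note 4 onset = 2b = 666.667ms

1. 0.0ms @ 0 + 500.0ms (3/2)
2. 500.0ms @ 3/2 + 83.333ms (1/4)
3. 583.333ms @ 7/4 + 83.333ms (1/4)
4. 666.667ms @ 2 + 666.667ms (2)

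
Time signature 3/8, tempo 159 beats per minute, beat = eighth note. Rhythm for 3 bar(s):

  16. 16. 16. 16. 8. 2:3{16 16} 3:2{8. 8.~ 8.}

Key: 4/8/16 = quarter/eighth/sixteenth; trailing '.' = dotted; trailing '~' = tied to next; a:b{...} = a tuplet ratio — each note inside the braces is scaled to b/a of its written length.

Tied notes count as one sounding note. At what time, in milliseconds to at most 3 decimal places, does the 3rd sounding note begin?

note 3 onset = 3/2b = 566.038ms

1. 0.0ms @ 0 + 283.019ms (3/4)
2. 283.019ms @ 3/4 + 283.019ms (3/4)
3. 566.038ms @ 3/2 + 283.019ms (3/4)
4. 849.057ms @ 9/4 + 283.019ms (3/4)
5. 1132.075ms @ 3 + 566.038ms (3/2)
6. 1698.113ms @ 9/2 + 283.019ms (3/4)
7. 1981.132ms @ 21/4 + 283.019ms (3/4)
8. 2264.151ms @ 6 + 377.358ms (1)
9. 2641.509ms @ 7 + 754.717ms (2)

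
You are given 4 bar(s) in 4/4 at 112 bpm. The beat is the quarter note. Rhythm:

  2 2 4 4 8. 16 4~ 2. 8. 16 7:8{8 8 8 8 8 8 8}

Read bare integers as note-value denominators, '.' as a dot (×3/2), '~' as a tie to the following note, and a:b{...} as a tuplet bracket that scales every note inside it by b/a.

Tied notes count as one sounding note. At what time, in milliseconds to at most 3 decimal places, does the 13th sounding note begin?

note 13 onset = 96/7b = 7346.939ms

1. 0.0ms @ 0 + 1071.429ms (2)
2. 1071.429ms @ 2 + 1071.429ms (2)
3. 2142.857ms @ 4 + 535.714ms (1)
4. 2678.571ms @ 5 + 535.714ms (1)
5. 3214.286ms @ 6 + 401.786ms (3/4)
6. 3616.071ms @ 27/4 + 133.929ms (1/4)
7. 3750.0ms @ 7 + 2142.857ms (4)
8. 5892.857ms @ 11 + 401.786ms (3/4)
9. 6294.643ms @ 47/4 + 133.929ms (1/4)
10. 6428.571ms @ 12 + 306.122ms (4/7)
11. 6734.694ms @ 88/7 + 306.122ms (4/7)
12. 7040.816ms @ 92/7 + 306.122ms (4/7)
13. 7346.939ms @ 96/7 + 306.122ms (4/7)
14. 7653.061ms @ 100/7 + 306.122ms (4/7)
15. 7959.184ms @ 104/7 + 306.122ms (4/7)
16. 8265.306ms @ 108/7 + 306.122ms (4/7)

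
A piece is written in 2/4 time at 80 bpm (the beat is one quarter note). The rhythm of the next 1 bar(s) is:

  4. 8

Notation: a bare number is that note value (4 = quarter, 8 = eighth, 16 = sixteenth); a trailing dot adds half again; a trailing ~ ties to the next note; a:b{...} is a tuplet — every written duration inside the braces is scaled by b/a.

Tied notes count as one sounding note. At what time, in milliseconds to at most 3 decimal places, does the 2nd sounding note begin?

note 2 onset = 3/2b = 1125.0ms

1. 0.0ms @ 0 + 1125.0ms (3/2)
2. 1125.0ms @ 3/2 + 375.0ms (1/2)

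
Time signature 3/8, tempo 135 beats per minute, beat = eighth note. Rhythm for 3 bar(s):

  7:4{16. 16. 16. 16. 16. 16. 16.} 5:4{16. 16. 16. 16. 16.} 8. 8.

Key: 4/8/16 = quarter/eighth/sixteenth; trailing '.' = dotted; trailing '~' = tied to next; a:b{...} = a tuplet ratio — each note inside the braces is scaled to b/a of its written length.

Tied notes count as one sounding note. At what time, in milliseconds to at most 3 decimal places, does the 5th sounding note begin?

1. 0.0ms @ 0 + 190.476ms (3/7)
2. 190.476ms @ 3/7 + 190.476ms (3/7)
3. 380.952ms @ 6/7 + 190.476ms (3/7)
4. 571.429ms @ 9/7 + 190.476ms (3/7)
5. 761.905ms @ 12/7 + 190.476ms (3/7)
6. 952.381ms @ 15/7 + 190.476ms (3/7)
7. 1142.857ms @ 18/7 + 190.476ms (3/7)
8. 1333.333ms @ 3 + 266.667ms (3/5)
9. 1600.0ms @ 18/5 + 266.667ms (3/5)
10. 1866.667ms @ 21/5 + 266.667ms (3/5)
11. 2133.333ms @ 24/5 + 266.667ms (3/5)
12. 2400.0ms @ 27/5 + 266.667ms (3/5)
13. 2666.667ms @ 6 + 666.667ms (3/2)
14. 3333.333ms @ 15/2 + 666.667ms (3/2)

note 5 onset = 12/7b = 761.905ms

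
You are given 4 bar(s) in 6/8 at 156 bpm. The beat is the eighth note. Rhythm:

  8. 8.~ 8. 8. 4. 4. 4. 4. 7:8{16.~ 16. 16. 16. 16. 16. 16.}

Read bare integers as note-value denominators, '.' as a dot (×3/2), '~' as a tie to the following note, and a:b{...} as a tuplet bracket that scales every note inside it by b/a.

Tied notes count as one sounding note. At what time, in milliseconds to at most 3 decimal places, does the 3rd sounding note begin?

note 3 onset = 9/2b = 1730.769ms

1. 0.0ms @ 0 + 576.923ms (3/2)
2. 576.923ms @ 3/2 + 1153.846ms (3)
3. 1730.769ms @ 9/2 + 576.923ms (3/2)
4. 2307.692ms @ 6 + 1153.846ms (3)
5. 3461.538ms @ 9 + 1153.846ms (3)
6. 4615.385ms @ 12 + 1153.846ms (3)
7. 5769.231ms @ 15 + 1153.846ms (3)
8. 6923.077ms @ 18 + 659.341ms (12/7)
9. 7582.418ms @ 138/7 + 329.67ms (6/7)
10. 7912.088ms @ 144/7 + 329.67ms (6/7)
11. 8241.758ms @ 150/7 + 329.67ms (6/7)
12. 8571.429ms @ 156/7 + 329.67ms (6/7)
13. 8901.099ms @ 162/7 + 329.67ms (6/7)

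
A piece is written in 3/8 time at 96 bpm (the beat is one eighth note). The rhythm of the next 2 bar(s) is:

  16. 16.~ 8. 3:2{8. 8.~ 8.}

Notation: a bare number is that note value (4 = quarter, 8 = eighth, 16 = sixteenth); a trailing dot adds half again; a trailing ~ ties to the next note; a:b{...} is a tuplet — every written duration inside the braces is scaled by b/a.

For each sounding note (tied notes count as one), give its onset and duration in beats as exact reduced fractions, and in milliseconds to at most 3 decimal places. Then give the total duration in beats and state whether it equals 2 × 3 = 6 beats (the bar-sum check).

1) 0.0ms=0b +468.75ms=3/4b
2) 468.75ms=3/4b +1406.25ms=9/4b
3) 1875.0ms=3b +625.0ms=1b
4) 2500.0ms=4b +1250.0ms=2b
Σ=6b of 6 (96bpm 3/8) — PASS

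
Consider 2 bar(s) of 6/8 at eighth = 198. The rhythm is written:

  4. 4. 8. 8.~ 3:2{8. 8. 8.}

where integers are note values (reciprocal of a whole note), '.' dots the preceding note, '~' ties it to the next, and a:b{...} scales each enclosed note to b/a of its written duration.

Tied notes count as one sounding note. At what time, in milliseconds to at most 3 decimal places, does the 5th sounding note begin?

note 5 onset = 10b = 3030.303ms

1. 0.0ms @ 0 + 909.091ms (3)
2. 909.091ms @ 3 + 909.091ms (3)
3. 1818.182ms @ 6 + 454.545ms (3/2)
4. 2272.727ms @ 15/2 + 757.576ms (5/2)
5. 3030.303ms @ 10 + 303.03ms (1)
6. 3333.333ms @ 11 + 303.03ms (1)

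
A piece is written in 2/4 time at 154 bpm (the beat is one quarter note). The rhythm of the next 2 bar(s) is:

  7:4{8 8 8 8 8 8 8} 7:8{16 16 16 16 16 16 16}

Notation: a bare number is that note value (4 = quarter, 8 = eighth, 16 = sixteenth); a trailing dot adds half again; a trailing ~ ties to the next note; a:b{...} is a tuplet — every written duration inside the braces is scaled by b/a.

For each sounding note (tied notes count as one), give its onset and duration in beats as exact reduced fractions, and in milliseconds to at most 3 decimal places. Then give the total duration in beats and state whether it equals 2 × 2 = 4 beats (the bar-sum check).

1) 0.0ms=0b +111.317ms=2/7b
2) 111.317ms=2/7b +111.317ms=2/7b
3) 222.635ms=4/7b +111.317ms=2/7b
4) 333.952ms=6/7b +111.317ms=2/7b
5) 445.269ms=8/7b +111.317ms=2/7b
6) 556.586ms=10/7b +111.317ms=2/7b
7) 667.904ms=12/7b +111.317ms=2/7b
8) 779.221ms=2b +111.317ms=2/7b
9) 890.538ms=16/7b +111.317ms=2/7b
10) 1001.855ms=18/7b +111.317ms=2/7b
11) 1113.173ms=20/7b +111.317ms=2/7b
12) 1224.49ms=22/7b +111.317ms=2/7b
13) 1335.807ms=24/7b +111.317ms=2/7b
14) 1447.124ms=26/7b +111.317ms=2/7b
Σ=4b of 4 (154bpm 2/4) — PASS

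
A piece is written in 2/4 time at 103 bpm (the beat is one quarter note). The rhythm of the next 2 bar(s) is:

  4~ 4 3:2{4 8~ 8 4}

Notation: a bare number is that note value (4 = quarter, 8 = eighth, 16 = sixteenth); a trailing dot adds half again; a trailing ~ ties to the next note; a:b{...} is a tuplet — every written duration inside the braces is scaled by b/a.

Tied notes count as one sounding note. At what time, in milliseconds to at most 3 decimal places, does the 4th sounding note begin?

note 4 onset = 10/3b = 1941.748ms

1. 0.0ms @ 0 + 1165.049ms (2)
2. 1165.049ms @ 2 + 388.35ms (2/3)
3. 1553.398ms @ 8/3 + 388.35ms (2/3)
4. 1941.748ms @ 10/3 + 388.35ms (2/3)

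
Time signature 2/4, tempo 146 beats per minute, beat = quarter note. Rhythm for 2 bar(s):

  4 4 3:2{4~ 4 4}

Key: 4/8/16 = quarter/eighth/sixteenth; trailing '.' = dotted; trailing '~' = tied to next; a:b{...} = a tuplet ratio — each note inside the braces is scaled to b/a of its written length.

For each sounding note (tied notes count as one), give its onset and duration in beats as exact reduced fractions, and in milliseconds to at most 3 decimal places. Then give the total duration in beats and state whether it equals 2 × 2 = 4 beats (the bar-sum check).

1) 0.0ms=0b +410.959ms=1b
2) 410.959ms=1b +410.959ms=1b
3) 821.918ms=2b +547.945ms=4/3b
4) 1369.863ms=10/3b +273.973ms=2/3b
Σ=4b of 4 (146bpm 2/4) — PASS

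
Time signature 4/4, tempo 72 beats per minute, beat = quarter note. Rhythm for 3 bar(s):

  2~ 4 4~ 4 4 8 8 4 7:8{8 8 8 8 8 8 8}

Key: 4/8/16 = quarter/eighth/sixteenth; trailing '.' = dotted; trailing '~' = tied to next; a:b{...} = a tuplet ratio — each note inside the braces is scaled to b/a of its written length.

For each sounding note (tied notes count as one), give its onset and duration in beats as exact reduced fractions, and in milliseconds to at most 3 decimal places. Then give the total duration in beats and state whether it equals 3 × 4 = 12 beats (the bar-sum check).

1) 0.0ms=0b +2500.0ms=3b
2) 2500.0ms=3b +1666.667ms=2b
3) 4166.667ms=5b +833.333ms=1b
4) 5000.0ms=6b +416.667ms=1/2b
5) 5416.667ms=13/2b +416.667ms=1/2b
6) 5833.333ms=7b +833.333ms=1b
7) 6666.667ms=8b +476.19ms=4/7b
8) 7142.857ms=60/7b +476.19ms=4/7b
9) 7619.048ms=64/7b +476.19ms=4/7b
10) 8095.238ms=68/7b +476.19ms=4/7b
11) 8571.429ms=72/7b +476.19ms=4/7b
12) 9047.619ms=76/7b +476.19ms=4/7b
13) 9523.81ms=80/7b +476.19ms=4/7b
Σ=12b of 12 (72bpm 4/4) — PASS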